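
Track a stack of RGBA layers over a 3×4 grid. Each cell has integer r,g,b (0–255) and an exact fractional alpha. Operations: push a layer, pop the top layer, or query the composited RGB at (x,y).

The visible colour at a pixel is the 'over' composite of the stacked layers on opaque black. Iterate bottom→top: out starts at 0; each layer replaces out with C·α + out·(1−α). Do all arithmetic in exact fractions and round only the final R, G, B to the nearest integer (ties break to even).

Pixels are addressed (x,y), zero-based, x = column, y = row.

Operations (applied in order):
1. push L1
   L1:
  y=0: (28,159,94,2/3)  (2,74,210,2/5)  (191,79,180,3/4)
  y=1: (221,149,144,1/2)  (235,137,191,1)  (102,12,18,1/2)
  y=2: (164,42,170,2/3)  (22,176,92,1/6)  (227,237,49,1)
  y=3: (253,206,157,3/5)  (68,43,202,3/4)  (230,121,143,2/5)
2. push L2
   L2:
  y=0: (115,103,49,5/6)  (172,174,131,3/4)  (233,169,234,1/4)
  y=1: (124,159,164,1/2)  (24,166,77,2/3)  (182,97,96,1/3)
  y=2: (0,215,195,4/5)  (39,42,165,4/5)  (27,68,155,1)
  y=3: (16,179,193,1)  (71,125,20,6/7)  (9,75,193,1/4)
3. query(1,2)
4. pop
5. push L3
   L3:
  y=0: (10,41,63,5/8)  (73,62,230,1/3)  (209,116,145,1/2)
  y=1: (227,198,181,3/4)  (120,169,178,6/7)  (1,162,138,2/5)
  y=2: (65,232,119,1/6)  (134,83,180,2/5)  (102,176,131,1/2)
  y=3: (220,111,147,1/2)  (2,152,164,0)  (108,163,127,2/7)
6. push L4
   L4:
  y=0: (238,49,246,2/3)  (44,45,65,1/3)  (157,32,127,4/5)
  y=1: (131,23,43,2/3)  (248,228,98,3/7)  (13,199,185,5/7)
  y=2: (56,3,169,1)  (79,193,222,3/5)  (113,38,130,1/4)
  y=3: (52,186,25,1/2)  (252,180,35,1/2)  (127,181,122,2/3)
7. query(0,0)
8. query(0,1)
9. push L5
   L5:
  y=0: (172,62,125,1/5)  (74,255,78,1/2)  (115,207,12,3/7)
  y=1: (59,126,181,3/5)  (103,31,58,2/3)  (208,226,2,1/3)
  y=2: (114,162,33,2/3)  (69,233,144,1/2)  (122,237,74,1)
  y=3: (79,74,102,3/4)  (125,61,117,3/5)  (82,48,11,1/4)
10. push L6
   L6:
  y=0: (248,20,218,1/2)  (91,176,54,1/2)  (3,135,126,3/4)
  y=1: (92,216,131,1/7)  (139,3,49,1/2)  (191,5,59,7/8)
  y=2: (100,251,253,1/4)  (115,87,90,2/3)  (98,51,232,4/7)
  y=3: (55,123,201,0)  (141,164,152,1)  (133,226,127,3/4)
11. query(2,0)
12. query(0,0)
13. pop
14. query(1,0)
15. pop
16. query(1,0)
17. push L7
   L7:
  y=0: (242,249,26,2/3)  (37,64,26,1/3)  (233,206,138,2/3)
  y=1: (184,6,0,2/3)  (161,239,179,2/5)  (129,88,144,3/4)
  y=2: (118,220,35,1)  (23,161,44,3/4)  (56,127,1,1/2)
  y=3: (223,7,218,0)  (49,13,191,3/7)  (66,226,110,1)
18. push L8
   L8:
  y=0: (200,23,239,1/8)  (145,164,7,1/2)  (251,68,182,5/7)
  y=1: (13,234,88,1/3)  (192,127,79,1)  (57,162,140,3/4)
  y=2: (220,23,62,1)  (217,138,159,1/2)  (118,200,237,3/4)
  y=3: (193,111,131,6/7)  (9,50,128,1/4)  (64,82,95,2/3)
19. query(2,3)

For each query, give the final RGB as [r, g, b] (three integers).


(1,2) stack=L1,L2; from [0,0,0]:
after L1 α=1/6: [11/3, 88/3, 46/3]
after L2 α=4/5: [479/15, 592/15, 2026/15]
= [32, 39, 135]

query (0,0) [L1,L3,L4] — begin 0,0,0
+L1 (α=2/3) → [56/3, 106, 188/3]
+L3 (α=5/8) → [53/4, 523/8, 503/8]
+L4 (α=2/3) → [1957/12, 1307/24, 4439/24]
→ [163, 54, 185]

at x=0,y=1 over L1,L3,L4:
L1 α=1/2: [221/2, 149/2, 72]
L3 α=3/4: [1583/8, 1337/8, 615/4]
L4 α=2/3: [3679/24, 1705/24, 959/12]
= [153, 71, 80]

query (2,0) [L1,L3,L4,L5,L6] — begin 0,0,0
L1 α=3/4: [573/4, 237/4, 135]
L3 α=1/2: [1409/8, 701/8, 140]
L4 α=4/5: [6433/40, 345/8, 648/5]
L5 α=3/7: [9883/70, 1587/14, 396/5]
L6 α=3/4: [10513/280, 7257/56, 1143/10]
= [38, 130, 114]

at x=0,y=0 over L1,L3,L4,L5,L6:
L1 α=2/3: [56/3, 106, 188/3]
L3 α=5/8: [53/4, 523/8, 503/8]
L4 α=2/3: [1957/12, 1307/24, 4439/24]
L5 α=1/5: [2473/15, 1679/30, 5189/30]
L6 α=1/2: [6193/30, 2279/60, 11729/60]
→ [206, 38, 195]

query (1,0) [L1,L3,L4,L5] — begin 0,0,0
L1 α=2/5: [4/5, 148/5, 84]
L3 α=1/3: [373/15, 202/5, 398/3]
L4 α=1/3: [1406/45, 629/15, 991/9]
L5 α=1/2: [2368/45, 2227/15, 1693/18]
→ [53, 148, 94]

at x=1,y=0 over L1,L3,L4:
+L1 (α=2/5) → [4/5, 148/5, 84]
+L3 (α=1/3) → [373/15, 202/5, 398/3]
+L4 (α=1/3) → [1406/45, 629/15, 991/9]
→ [31, 42, 110]

query (2,3) [L1,L3,L4,L7,L8] — begin 0,0,0
after L1 α=2/5: [92, 242/5, 286/5]
after L3 α=2/7: [676/7, 568/7, 540/7]
after L4 α=2/3: [818/7, 1034/7, 2248/21]
after L7 α=1: [66, 226, 110]
after L8 α=2/3: [194/3, 130, 100]
rounded: [65, 130, 100]


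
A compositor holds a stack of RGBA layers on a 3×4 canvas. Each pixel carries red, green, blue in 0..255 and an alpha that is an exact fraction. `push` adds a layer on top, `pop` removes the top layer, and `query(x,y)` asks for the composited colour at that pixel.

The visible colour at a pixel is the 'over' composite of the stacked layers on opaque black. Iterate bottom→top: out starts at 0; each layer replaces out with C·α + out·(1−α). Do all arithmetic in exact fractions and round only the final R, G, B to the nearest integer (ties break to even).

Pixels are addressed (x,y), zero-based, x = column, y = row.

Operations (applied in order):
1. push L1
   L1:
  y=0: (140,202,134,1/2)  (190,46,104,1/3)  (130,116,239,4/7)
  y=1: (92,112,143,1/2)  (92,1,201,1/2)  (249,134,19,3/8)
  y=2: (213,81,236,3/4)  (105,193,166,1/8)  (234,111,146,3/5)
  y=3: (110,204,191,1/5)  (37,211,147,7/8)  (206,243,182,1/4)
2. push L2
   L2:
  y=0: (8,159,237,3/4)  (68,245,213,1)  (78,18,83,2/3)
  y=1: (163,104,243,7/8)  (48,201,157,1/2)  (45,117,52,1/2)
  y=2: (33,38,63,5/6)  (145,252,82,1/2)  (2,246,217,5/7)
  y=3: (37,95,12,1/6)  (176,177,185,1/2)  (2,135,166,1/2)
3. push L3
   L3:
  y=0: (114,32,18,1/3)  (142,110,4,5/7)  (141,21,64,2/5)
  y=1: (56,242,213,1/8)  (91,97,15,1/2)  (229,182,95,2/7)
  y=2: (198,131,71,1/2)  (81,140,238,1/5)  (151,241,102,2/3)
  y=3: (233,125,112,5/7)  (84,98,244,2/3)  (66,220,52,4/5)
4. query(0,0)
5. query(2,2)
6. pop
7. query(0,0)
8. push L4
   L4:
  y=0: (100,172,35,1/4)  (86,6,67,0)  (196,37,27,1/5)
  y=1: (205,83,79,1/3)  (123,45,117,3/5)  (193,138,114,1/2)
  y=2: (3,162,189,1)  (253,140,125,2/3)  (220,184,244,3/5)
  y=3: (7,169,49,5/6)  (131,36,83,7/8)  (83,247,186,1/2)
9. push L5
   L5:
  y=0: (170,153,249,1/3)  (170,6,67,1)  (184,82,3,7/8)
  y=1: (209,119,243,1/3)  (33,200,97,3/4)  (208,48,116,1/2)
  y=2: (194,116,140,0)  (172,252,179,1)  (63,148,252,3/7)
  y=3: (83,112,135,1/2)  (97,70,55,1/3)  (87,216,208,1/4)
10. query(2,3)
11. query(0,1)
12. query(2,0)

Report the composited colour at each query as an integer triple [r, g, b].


query (0,0) [L1,L2,L3] — begin 0,0,0
after L1 α=1/2: [70, 101, 67]
after L2 α=3/4: [47/2, 289/2, 389/2]
after L3 α=1/3: [161/3, 107, 407/3]
rounded: [54, 107, 136]

at x=2,y=2 over L1,L2,L3:
L1 α=3/5: [702/5, 333/5, 438/5]
L2 α=5/7: [1454/35, 6816/35, 6301/35]
L3 α=2/3: [4008/35, 23686/105, 13441/105]
= [115, 226, 128]

(0,0) stack=L1,L2; from [0,0,0]:
+L1 (α=1/2) → [70, 101, 67]
+L2 (α=3/4) → [47/2, 289/2, 389/2]
→ [24, 144, 194]

(2,3) stack=L1,L2,L4,L5; from [0,0,0]:
L1 α=1/4: [103/2, 243/4, 91/2]
L2 α=1/2: [107/4, 783/8, 423/4]
L4 α=1/2: [439/8, 2759/16, 1167/8]
L5 α=1/4: [2013/32, 11733/64, 5165/32]
rounded: [63, 183, 161]

at x=0,y=1 over L1,L2,L4,L5:
after L1 α=1/2: [46, 56, 143/2]
after L2 α=7/8: [1187/8, 98, 3545/16]
after L4 α=1/3: [669/4, 93, 4177/24]
after L5 α=1/3: [1087/6, 305/3, 7093/36]
= [181, 102, 197]

query (2,0) [L1,L2,L4,L5] — begin 0,0,0
L1 α=4/7: [520/7, 464/7, 956/7]
L2 α=2/3: [1612/21, 716/21, 706/7]
L4 α=1/5: [10564/105, 3641/105, 3013/35]
L5 α=7/8: [36451/210, 63911/840, 937/70]
→ [174, 76, 13]


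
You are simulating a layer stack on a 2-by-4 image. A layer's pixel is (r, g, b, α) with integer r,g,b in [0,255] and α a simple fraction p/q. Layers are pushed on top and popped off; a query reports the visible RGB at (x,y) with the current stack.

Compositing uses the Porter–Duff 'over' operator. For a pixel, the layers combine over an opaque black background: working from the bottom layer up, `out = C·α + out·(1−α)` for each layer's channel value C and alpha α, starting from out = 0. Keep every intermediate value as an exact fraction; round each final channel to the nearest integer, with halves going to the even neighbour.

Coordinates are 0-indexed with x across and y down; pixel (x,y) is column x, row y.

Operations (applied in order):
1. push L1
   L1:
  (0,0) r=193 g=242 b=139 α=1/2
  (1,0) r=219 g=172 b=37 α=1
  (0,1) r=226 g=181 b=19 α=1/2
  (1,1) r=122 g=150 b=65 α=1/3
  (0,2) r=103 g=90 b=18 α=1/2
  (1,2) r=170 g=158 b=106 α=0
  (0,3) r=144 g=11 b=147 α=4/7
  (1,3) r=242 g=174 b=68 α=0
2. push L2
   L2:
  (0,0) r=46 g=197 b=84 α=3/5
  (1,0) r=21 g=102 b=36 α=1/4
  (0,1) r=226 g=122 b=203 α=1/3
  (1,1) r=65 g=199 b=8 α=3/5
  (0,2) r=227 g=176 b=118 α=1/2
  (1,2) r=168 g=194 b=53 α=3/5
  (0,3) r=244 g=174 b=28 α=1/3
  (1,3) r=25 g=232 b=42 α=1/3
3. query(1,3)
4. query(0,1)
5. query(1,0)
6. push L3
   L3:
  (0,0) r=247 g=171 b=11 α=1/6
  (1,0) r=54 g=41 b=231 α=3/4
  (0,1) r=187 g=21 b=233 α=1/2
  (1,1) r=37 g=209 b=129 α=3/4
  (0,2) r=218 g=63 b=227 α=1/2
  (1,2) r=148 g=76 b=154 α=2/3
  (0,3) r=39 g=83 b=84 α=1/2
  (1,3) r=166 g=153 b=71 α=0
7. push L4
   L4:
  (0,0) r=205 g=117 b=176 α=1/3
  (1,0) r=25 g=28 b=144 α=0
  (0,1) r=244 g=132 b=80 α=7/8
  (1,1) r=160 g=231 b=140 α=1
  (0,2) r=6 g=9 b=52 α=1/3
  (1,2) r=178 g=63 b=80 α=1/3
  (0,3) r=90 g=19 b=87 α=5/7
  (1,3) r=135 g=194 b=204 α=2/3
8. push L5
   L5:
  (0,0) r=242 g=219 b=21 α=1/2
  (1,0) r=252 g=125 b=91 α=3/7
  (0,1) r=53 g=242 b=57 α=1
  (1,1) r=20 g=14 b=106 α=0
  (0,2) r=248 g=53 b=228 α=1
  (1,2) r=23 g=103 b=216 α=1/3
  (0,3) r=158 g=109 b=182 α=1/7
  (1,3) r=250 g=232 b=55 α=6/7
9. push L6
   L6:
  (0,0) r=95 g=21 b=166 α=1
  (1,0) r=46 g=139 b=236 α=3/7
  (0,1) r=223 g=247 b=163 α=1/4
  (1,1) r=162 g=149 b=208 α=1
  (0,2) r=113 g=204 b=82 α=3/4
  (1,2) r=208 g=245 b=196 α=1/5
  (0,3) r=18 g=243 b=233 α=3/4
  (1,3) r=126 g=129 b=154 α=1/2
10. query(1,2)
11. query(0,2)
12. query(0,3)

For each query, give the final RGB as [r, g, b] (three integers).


at x=1,y=3 over L1,L2:
L1 α=0: [0, 0, 0]
L2 α=1/3: [25/3, 232/3, 14]
→ [8, 77, 14]

query (0,1) [L1,L2] — begin 0,0,0
+L1 (α=1/2) → [113, 181/2, 19/2]
+L2 (α=1/3) → [452/3, 101, 74]
= [151, 101, 74]

at x=1,y=0 over L1,L2:
+L1 (α=1) → [219, 172, 37]
+L2 (α=1/4) → [339/2, 309/2, 147/4]
= [170, 154, 37]

(1,2) stack=L1,L2,L3,L4,L5,L6; from [0,0,0]:
after L1 α=0: [0, 0, 0]
after L2 α=3/5: [504/5, 582/5, 159/5]
after L3 α=2/3: [1984/15, 1342/15, 1699/15]
after L4 α=1/3: [6638/45, 3629/45, 4598/45]
after L5 α=1/3: [14311/135, 11893/135, 18916/135]
after L6 α=1/5: [85324/675, 80647/675, 102124/675]
= [126, 119, 151]

at x=0,y=2 over L1,L2,L3,L4,L5,L6:
L1 α=1/2: [103/2, 45, 9]
L2 α=1/2: [557/4, 221/2, 127/2]
L3 α=1/2: [1429/8, 347/4, 581/4]
L4 α=1/3: [1453/12, 365/6, 685/6]
L5 α=1: [248, 53, 228]
L6 α=3/4: [587/4, 665/4, 237/2]
= [147, 166, 118]

at x=0,y=3 over L1,L2,L3,L4,L5,L6:
after L1 α=4/7: [576/7, 44/7, 84]
after L2 α=1/3: [2860/21, 1306/21, 196/3]
after L3 α=1/2: [3679/42, 3049/42, 224/3]
after L4 α=5/7: [13129/147, 5044/147, 1753/21]
after L5 α=1/7: [34000/343, 15429/343, 4780/49]
after L6 α=3/4: [26261/686, 66369/343, 39031/196]
= [38, 193, 199]


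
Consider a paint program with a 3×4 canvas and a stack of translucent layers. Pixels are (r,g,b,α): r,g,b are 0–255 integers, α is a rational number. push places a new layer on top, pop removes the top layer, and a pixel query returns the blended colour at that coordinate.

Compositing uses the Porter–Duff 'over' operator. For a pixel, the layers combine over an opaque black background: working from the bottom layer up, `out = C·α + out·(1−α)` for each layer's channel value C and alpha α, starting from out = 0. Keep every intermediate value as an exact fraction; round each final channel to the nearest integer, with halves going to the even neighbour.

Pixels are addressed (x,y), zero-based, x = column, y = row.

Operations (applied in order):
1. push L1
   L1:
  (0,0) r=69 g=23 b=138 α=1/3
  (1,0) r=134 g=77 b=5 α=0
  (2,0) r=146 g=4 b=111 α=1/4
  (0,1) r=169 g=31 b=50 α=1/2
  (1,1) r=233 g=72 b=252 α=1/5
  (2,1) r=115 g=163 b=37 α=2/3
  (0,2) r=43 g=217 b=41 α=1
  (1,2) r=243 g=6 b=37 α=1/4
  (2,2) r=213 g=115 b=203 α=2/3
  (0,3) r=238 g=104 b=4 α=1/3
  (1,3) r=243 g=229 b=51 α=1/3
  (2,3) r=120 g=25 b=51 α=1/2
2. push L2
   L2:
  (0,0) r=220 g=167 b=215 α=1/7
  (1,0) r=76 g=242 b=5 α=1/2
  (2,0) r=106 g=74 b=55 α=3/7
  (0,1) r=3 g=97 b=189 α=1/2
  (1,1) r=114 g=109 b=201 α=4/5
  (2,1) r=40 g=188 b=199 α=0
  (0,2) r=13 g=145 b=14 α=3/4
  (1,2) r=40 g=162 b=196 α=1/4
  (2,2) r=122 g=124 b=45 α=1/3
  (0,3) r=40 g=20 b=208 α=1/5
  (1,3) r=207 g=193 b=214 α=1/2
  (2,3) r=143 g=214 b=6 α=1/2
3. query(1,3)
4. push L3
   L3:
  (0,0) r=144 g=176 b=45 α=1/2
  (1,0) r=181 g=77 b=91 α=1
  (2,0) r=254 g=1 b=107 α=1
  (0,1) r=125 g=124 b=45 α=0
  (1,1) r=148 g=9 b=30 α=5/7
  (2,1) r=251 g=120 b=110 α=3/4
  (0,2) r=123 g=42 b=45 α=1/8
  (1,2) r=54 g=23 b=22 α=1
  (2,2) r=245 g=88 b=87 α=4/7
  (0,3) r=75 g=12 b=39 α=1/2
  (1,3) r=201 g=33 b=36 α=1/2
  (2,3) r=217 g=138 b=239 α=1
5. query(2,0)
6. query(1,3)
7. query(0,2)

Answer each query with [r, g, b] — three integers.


(1,3) stack=L1,L2; from [0,0,0]:
after L1 α=1/3: [81, 229/3, 17]
after L2 α=1/2: [144, 404/3, 231/2]
→ [144, 135, 116]

query (2,0) [L1,L2,L3] — begin 0,0,0
L1 α=1/4: [73/2, 1, 111/4]
L2 α=3/7: [464/7, 226/7, 276/7]
L3 α=1: [254, 1, 107]
rounded: [254, 1, 107]

at x=1,y=3 over L1,L2,L3:
+L1 (α=1/3) → [81, 229/3, 17]
+L2 (α=1/2) → [144, 404/3, 231/2]
+L3 (α=1/2) → [345/2, 503/6, 303/4]
= [172, 84, 76]

(0,2) stack=L1,L2,L3; from [0,0,0]:
+L1 (α=1) → [43, 217, 41]
+L2 (α=3/4) → [41/2, 163, 83/4]
+L3 (α=1/8) → [533/16, 1183/8, 761/32]
rounded: [33, 148, 24]


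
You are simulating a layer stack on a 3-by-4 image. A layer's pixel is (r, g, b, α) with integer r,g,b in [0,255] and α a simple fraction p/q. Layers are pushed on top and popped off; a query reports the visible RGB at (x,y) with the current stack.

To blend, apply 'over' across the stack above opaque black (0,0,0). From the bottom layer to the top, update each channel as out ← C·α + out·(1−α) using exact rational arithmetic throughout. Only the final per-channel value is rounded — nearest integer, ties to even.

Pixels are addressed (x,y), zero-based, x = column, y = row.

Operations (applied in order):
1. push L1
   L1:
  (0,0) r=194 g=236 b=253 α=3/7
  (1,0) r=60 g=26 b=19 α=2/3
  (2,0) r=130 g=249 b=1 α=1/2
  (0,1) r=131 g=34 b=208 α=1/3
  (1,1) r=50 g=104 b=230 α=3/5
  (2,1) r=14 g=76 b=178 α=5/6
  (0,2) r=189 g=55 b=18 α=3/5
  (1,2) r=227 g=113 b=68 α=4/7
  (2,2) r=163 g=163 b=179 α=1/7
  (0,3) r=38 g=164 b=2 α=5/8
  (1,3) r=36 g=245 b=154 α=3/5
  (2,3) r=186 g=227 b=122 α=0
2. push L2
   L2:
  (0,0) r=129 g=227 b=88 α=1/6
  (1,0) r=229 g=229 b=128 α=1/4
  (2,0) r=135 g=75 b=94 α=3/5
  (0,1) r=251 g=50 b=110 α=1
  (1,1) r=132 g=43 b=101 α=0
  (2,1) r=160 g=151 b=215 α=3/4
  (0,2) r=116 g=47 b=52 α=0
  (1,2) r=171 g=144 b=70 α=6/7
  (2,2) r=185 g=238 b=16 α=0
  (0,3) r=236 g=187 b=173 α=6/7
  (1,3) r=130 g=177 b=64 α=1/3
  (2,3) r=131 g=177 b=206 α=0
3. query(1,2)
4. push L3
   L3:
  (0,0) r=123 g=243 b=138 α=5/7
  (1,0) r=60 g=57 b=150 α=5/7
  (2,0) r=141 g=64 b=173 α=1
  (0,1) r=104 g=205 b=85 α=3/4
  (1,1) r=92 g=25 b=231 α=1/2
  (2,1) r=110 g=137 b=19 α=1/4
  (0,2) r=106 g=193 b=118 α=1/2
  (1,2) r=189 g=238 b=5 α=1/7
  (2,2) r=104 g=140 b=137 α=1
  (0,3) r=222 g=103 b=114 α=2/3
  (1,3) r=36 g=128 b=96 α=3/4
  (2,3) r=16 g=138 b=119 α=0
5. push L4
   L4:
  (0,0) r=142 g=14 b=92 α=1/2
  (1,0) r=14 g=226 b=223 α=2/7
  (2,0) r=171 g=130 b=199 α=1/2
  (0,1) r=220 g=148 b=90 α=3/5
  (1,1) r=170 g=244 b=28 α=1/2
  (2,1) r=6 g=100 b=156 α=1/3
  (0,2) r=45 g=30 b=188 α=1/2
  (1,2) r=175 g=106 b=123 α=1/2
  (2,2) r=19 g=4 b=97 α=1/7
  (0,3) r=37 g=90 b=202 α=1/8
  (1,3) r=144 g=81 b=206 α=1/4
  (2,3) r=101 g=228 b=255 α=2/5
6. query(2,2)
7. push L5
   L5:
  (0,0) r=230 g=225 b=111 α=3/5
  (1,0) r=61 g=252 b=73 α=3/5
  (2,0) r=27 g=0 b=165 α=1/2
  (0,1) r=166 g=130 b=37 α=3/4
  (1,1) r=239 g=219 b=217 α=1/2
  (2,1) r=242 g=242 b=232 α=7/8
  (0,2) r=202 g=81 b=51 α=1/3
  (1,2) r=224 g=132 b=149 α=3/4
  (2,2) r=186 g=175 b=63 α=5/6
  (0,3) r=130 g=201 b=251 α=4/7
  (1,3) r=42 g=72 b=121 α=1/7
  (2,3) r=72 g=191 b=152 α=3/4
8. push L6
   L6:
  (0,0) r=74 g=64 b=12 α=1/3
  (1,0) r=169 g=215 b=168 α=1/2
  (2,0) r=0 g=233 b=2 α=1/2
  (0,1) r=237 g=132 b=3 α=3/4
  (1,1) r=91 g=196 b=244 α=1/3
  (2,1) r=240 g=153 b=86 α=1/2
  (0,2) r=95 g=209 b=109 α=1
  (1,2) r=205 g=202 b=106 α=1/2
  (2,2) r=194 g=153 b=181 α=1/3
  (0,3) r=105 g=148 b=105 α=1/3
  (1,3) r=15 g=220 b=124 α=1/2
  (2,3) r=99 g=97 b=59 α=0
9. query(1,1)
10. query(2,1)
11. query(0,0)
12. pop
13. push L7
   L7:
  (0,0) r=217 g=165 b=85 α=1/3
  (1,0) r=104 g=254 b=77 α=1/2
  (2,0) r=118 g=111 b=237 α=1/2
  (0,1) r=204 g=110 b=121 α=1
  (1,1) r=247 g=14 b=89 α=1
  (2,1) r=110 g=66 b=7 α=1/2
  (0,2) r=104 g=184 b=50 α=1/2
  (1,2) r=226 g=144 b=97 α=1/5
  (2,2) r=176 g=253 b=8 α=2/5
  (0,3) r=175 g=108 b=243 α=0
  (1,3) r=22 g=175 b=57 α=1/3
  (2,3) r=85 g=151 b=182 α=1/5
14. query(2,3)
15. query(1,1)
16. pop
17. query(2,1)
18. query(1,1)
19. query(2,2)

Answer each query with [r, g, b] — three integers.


at x=1,y=2 over L1,L2:
+L1 (α=4/7) → [908/7, 452/7, 272/7]
+L2 (α=6/7) → [8090/49, 6500/49, 3212/49]
= [165, 133, 66]

query (2,2) [L1,L2,L3,L4] — begin 0,0,0
+L1 (α=1/7) → [163/7, 163/7, 179/7]
+L2 (α=0) → [163/7, 163/7, 179/7]
+L3 (α=1) → [104, 140, 137]
+L4 (α=1/7) → [643/7, 844/7, 919/7]
= [92, 121, 131]

at x=1,y=1 over L1,L2,L3,L4,L5,L6:
L1 α=3/5: [30, 312/5, 138]
L2 α=0: [30, 312/5, 138]
L3 α=1/2: [61, 437/10, 369/2]
L4 α=1/2: [231/2, 2877/20, 425/4]
L5 α=1/2: [709/4, 7257/40, 1293/8]
L6 α=1/3: [297/2, 11177/60, 2269/12]
→ [148, 186, 189]

query (2,1) [L1,L2,L3,L4,L5,L6] — begin 0,0,0
L1 α=5/6: [35/3, 190/3, 445/3]
L2 α=3/4: [1475/12, 1549/12, 595/3]
L3 α=1/4: [1915/16, 2097/16, 307/2]
L4 α=1/3: [1963/24, 2897/24, 463/3]
L5 α=7/8: [42619/192, 43553/192, 5335/24]
L6 α=1/2: [88699/384, 72929/384, 7399/48]
= [231, 190, 154]

at x=0,y=0 over L1,L2,L3,L4,L5,L6:
L1 α=3/7: [582/7, 708/7, 759/7]
L2 α=1/6: [1271/14, 5129/42, 4411/42]
L3 α=5/7: [5576/49, 30644/147, 18901/147]
L4 α=1/2: [6267/49, 16351/147, 32425/294]
L5 α=3/5: [46344/245, 131927/735, 81376/735]
L6 α=1/3: [110818/735, 310894/2205, 171572/2205]
rounded: [151, 141, 78]

(2,3) stack=L1,L2,L3,L4,L5,L7; from [0,0,0]:
L1 α=0: [0, 0, 0]
L2 α=0: [0, 0, 0]
L3 α=0: [0, 0, 0]
L4 α=2/5: [202/5, 456/5, 102]
L5 α=3/4: [641/10, 3321/20, 279/2]
L7 α=1/5: [1707/25, 4076/25, 148]
→ [68, 163, 148]

at x=1,y=1 over L1,L2,L3,L4,L5,L7:
after L1 α=3/5: [30, 312/5, 138]
after L2 α=0: [30, 312/5, 138]
after L3 α=1/2: [61, 437/10, 369/2]
after L4 α=1/2: [231/2, 2877/20, 425/4]
after L5 α=1/2: [709/4, 7257/40, 1293/8]
after L7 α=1: [247, 14, 89]
→ [247, 14, 89]

at x=2,y=1 over L1,L2,L3,L4,L5:
after L1 α=5/6: [35/3, 190/3, 445/3]
after L2 α=3/4: [1475/12, 1549/12, 595/3]
after L3 α=1/4: [1915/16, 2097/16, 307/2]
after L4 α=1/3: [1963/24, 2897/24, 463/3]
after L5 α=7/8: [42619/192, 43553/192, 5335/24]
rounded: [222, 227, 222]

query (1,1) [L1,L2,L3,L4,L5] — begin 0,0,0
+L1 (α=3/5) → [30, 312/5, 138]
+L2 (α=0) → [30, 312/5, 138]
+L3 (α=1/2) → [61, 437/10, 369/2]
+L4 (α=1/2) → [231/2, 2877/20, 425/4]
+L5 (α=1/2) → [709/4, 7257/40, 1293/8]
→ [177, 181, 162]

query (2,2) [L1,L2,L3,L4,L5] — begin 0,0,0
after L1 α=1/7: [163/7, 163/7, 179/7]
after L2 α=0: [163/7, 163/7, 179/7]
after L3 α=1: [104, 140, 137]
after L4 α=1/7: [643/7, 844/7, 919/7]
after L5 α=5/6: [7153/42, 2323/14, 1562/21]
→ [170, 166, 74]


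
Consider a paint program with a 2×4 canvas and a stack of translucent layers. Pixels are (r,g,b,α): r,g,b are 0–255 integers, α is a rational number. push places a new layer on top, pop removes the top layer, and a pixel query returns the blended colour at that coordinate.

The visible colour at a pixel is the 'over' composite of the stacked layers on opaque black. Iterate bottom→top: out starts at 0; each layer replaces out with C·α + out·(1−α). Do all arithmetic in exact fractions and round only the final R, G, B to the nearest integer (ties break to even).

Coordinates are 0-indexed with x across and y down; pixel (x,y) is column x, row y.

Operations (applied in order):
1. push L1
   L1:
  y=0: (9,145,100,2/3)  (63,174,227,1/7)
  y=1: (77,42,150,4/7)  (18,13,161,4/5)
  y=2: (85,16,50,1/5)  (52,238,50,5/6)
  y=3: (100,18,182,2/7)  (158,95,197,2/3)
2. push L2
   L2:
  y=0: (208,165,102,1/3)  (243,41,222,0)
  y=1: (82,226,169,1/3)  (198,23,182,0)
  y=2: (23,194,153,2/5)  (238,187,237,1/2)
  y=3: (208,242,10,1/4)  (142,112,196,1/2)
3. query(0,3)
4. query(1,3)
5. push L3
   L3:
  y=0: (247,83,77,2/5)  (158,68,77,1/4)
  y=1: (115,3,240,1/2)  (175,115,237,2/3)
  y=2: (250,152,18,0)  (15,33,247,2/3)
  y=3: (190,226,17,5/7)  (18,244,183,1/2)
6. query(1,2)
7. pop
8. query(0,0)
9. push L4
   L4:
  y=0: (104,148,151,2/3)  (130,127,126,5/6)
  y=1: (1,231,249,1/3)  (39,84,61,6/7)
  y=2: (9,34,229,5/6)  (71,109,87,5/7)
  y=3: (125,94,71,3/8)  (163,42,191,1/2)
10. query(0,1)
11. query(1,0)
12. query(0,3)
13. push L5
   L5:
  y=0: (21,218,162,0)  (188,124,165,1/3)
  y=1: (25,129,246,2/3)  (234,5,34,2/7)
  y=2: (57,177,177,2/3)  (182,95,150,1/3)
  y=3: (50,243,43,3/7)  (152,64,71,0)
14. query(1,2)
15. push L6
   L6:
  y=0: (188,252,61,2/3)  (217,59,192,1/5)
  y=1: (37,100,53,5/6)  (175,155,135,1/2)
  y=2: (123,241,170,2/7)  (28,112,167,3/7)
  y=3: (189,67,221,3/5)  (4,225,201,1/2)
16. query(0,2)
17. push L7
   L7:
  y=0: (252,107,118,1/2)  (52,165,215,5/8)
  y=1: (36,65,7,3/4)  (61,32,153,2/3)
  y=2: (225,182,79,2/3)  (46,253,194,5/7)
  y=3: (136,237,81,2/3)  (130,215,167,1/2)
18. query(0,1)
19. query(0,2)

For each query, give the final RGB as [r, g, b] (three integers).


at x=0,y=3 over L1,L2:
L1 α=2/7: [200/7, 36/7, 52]
L2 α=1/4: [514/7, 901/14, 83/2]
→ [73, 64, 42]

(1,3) stack=L1,L2; from [0,0,0]:
after L1 α=2/3: [316/3, 190/3, 394/3]
after L2 α=1/2: [371/3, 263/3, 491/3]
→ [124, 88, 164]

at x=1,y=2 over L1,L2,L3:
after L1 α=5/6: [130/3, 595/3, 125/3]
after L2 α=1/2: [422/3, 578/3, 418/3]
after L3 α=2/3: [512/9, 776/9, 1900/9]
= [57, 86, 211]

at x=0,y=0 over L1,L2:
after L1 α=2/3: [6, 290/3, 200/3]
after L2 α=1/3: [220/3, 1075/9, 706/9]
= [73, 119, 78]

query (0,1) [L1,L2,L4] — begin 0,0,0
+L1 (α=4/7) → [44, 24, 600/7]
+L2 (α=1/3) → [170/3, 274/3, 2383/21]
+L4 (α=1/3) → [343/9, 1241/9, 9995/63]
→ [38, 138, 159]

at x=1,y=0 over L1,L2,L4:
L1 α=1/7: [9, 174/7, 227/7]
L2 α=0: [9, 174/7, 227/7]
L4 α=5/6: [659/6, 4619/42, 4637/42]
rounded: [110, 110, 110]

query (0,3) [L1,L2,L4] — begin 0,0,0
after L1 α=2/7: [200/7, 36/7, 52]
after L2 α=1/4: [514/7, 901/14, 83/2]
after L4 α=3/8: [5195/56, 8453/112, 841/16]
→ [93, 75, 53]

at x=1,y=2 over L1,L2,L4,L5:
after L1 α=5/6: [130/3, 595/3, 125/3]
after L2 α=1/2: [422/3, 578/3, 418/3]
after L4 α=5/7: [1909/21, 2791/21, 2141/21]
after L5 α=1/3: [7640/63, 7577/63, 7432/63]
= [121, 120, 118]

at x=0,y=2 over L1,L2,L4,L5,L6:
+L1 (α=1/5) → [17, 16/5, 10]
+L2 (α=2/5) → [97/5, 1988/25, 336/5]
+L4 (α=5/6) → [161/15, 3119/75, 6061/30]
+L5 (α=2/3) → [1871/45, 29669/225, 16681/90]
+L6 (α=2/7) → [4085/63, 7337/45, 22801/126]
→ [65, 163, 181]

at x=0,y=1 over L1,L2,L4,L5,L6,L7:
+L1 (α=4/7) → [44, 24, 600/7]
+L2 (α=1/3) → [170/3, 274/3, 2383/21]
+L4 (α=1/3) → [343/9, 1241/9, 9995/63]
+L5 (α=2/3) → [793/27, 3563/27, 40991/189]
+L6 (α=5/6) → [2894/81, 17063/162, 45538/567]
+L7 (α=3/4) → [5821/162, 48653/648, 57445/2268]
= [36, 75, 25]

(0,2) stack=L1,L2,L4,L5,L6,L7; from [0,0,0]:
+L1 (α=1/5) → [17, 16/5, 10]
+L2 (α=2/5) → [97/5, 1988/25, 336/5]
+L4 (α=5/6) → [161/15, 3119/75, 6061/30]
+L5 (α=2/3) → [1871/45, 29669/225, 16681/90]
+L6 (α=2/7) → [4085/63, 7337/45, 22801/126]
+L7 (α=2/3) → [32435/189, 23717/135, 42709/378]
rounded: [172, 176, 113]


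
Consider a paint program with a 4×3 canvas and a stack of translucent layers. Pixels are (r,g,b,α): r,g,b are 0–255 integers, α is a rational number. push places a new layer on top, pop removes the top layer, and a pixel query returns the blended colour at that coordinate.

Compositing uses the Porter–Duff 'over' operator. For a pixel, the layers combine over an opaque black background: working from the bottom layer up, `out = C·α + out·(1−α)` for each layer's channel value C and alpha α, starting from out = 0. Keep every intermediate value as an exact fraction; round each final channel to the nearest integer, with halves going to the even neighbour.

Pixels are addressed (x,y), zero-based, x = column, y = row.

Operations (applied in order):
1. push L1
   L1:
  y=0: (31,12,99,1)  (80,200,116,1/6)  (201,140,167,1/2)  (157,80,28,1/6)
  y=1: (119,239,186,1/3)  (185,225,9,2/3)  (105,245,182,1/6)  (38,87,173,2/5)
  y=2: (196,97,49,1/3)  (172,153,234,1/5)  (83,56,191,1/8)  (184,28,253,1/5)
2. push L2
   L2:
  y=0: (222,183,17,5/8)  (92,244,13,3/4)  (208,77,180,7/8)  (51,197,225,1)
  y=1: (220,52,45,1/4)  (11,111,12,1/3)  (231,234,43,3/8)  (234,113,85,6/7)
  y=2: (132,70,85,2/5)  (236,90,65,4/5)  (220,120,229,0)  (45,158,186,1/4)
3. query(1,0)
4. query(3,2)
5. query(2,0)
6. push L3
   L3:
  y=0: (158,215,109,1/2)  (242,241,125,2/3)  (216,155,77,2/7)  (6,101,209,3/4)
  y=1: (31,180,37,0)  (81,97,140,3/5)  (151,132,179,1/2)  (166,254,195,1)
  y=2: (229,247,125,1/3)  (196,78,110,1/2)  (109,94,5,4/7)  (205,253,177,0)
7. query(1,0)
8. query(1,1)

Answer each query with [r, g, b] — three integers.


(1,0) stack=L1,L2; from [0,0,0]:
L1 α=1/6: [40/3, 100/3, 58/3]
L2 α=3/4: [217/3, 574/3, 175/12]
= [72, 191, 15]

(3,2) stack=L1,L2; from [0,0,0]:
L1 α=1/5: [184/5, 28/5, 253/5]
L2 α=1/4: [777/20, 437/10, 1689/20]
= [39, 44, 84]

query (2,0) [L1,L2] — begin 0,0,0
after L1 α=1/2: [201/2, 70, 167/2]
after L2 α=7/8: [3113/16, 609/8, 2687/16]
rounded: [195, 76, 168]

query (1,0) [L1,L2,L3] — begin 0,0,0
+L1 (α=1/6) → [40/3, 100/3, 58/3]
+L2 (α=3/4) → [217/3, 574/3, 175/12]
+L3 (α=2/3) → [1669/9, 2020/9, 3175/36]
= [185, 224, 88]

at x=1,y=1 over L1,L2,L3:
L1 α=2/3: [370/3, 150, 6]
L2 α=1/3: [773/9, 137, 8]
L3 α=3/5: [3733/45, 113, 436/5]
= [83, 113, 87]


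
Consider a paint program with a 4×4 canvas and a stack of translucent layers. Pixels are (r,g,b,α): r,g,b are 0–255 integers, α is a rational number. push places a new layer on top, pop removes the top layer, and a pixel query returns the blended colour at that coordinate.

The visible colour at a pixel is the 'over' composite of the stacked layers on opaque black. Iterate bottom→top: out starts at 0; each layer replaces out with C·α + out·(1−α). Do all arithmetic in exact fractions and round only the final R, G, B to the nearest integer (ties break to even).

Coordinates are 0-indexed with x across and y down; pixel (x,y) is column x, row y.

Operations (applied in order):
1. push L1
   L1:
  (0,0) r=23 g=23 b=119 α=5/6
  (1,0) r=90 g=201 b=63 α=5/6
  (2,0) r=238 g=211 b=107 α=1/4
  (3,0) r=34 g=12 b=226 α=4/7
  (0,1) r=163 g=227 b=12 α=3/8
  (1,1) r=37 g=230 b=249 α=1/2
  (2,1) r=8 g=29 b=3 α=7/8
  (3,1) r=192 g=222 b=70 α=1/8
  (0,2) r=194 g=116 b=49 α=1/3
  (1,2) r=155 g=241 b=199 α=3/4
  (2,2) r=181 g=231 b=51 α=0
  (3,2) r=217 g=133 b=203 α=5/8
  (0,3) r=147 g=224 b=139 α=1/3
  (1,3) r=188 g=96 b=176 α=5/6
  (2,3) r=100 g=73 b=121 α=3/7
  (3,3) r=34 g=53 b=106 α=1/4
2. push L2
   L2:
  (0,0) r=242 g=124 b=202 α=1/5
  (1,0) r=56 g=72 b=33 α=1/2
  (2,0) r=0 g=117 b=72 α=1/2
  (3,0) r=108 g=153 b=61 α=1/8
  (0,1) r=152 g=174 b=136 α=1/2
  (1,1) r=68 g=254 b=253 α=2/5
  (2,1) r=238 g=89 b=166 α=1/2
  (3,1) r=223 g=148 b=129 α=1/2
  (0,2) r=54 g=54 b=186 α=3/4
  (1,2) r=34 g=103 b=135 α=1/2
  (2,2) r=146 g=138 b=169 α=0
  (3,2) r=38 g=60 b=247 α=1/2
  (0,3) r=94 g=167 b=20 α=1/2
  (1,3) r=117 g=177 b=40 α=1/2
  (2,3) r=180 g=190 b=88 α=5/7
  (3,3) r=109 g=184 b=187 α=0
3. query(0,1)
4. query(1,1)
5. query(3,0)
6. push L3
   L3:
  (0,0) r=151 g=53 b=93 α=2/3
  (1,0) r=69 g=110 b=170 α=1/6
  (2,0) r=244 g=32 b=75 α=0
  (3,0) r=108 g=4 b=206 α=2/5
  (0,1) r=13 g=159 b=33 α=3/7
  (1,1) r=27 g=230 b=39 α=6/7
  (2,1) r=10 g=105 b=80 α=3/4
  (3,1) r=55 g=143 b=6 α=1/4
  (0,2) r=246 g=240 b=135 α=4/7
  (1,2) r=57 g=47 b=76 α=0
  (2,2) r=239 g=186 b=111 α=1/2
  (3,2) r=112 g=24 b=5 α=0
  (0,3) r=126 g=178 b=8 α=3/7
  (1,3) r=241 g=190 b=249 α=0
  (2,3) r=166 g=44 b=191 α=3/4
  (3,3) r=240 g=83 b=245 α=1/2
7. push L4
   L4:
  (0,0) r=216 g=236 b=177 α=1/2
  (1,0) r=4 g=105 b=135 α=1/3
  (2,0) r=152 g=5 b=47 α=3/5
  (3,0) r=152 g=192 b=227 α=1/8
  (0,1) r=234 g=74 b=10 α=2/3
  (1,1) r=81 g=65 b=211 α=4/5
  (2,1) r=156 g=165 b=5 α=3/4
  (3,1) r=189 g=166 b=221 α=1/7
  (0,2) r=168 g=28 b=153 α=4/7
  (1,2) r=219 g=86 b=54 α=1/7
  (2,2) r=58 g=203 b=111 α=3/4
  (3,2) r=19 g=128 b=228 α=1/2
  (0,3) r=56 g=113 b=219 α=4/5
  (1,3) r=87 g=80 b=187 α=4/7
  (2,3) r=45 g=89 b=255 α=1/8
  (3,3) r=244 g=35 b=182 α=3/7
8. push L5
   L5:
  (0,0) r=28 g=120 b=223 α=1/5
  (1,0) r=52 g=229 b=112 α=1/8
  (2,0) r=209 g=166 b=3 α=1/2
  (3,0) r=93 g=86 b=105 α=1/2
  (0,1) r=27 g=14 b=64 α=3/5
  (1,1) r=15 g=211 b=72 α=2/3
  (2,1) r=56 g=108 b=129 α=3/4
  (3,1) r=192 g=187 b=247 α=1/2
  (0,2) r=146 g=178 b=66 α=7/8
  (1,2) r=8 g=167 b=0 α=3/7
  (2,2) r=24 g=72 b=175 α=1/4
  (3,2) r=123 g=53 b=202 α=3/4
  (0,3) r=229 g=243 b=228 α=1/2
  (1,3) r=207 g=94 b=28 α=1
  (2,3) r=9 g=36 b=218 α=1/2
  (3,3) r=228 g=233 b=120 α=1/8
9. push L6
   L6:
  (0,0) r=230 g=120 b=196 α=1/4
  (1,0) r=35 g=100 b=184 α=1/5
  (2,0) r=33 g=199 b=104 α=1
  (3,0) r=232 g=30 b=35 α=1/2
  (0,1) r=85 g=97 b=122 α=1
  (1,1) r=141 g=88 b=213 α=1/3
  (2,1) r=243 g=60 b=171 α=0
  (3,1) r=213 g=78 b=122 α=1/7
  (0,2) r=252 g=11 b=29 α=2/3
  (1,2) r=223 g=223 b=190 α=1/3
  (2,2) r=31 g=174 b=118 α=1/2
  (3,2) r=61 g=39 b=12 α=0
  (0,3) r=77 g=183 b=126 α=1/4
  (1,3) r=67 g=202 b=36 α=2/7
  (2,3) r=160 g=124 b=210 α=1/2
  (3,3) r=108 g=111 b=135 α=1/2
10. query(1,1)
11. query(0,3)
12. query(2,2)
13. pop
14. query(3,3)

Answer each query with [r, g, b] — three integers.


at x=0,y=1 over L1,L2:
after L1 α=3/8: [489/8, 681/8, 9/2]
after L2 α=1/2: [1705/16, 2073/16, 281/4]
= [107, 130, 70]

at x=1,y=1 over L1,L2:
+L1 (α=1/2) → [37/2, 115, 249/2]
+L2 (α=2/5) → [383/10, 853/5, 1759/10]
→ [38, 171, 176]

at x=3,y=0 over L1,L2:
+L1 (α=4/7) → [136/7, 48/7, 904/7]
+L2 (α=1/8) → [61/2, 201/8, 965/8]
= [30, 25, 121]

query (1,1) [L1,L2,L3,L4,L5,L6] — begin 0,0,0
+L1 (α=1/2) → [37/2, 115, 249/2]
+L2 (α=2/5) → [383/10, 853/5, 1759/10]
+L3 (α=6/7) → [2003/70, 7753/35, 4099/70]
+L4 (α=4/5) → [24683/350, 16853/175, 63179/350]
+L5 (α=2/3) → [35183/1050, 90703/525, 113579/1050]
+L6 (α=1/3) → [109208/1575, 227606/1575, 225404/1575]
rounded: [69, 145, 143]

at x=0,y=3 over L1,L2,L3,L4,L5,L6:
+L1 (α=1/3) → [49, 224/3, 139/3]
+L2 (α=1/2) → [143/2, 725/6, 199/6]
+L3 (α=3/7) → [664/7, 436/3, 470/21]
+L4 (α=4/5) → [2232/35, 1792/15, 18866/105]
+L5 (α=1/2) → [10247/70, 5437/30, 21403/105]
+L6 (α=1/4) → [36131/280, 7267/40, 25813/140]
= [129, 182, 184]

query (2,2) [L1,L2,L3,L4,L5,L6] — begin 0,0,0
after L1 α=0: [0, 0, 0]
after L2 α=0: [0, 0, 0]
after L3 α=1/2: [239/2, 93, 111/2]
after L4 α=3/4: [587/8, 351/2, 777/8]
after L5 α=1/4: [1953/32, 1197/8, 3731/32]
after L6 α=1/2: [2945/64, 2589/16, 7507/64]
→ [46, 162, 117]

(3,3) stack=L1,L2,L3,L4,L5; from [0,0,0]:
L1 α=1/4: [17/2, 53/4, 53/2]
L2 α=0: [17/2, 53/4, 53/2]
L3 α=1/2: [497/4, 385/8, 543/4]
L4 α=3/7: [1229/7, 85/2, 1089/7]
L5 α=1/8: [1457/8, 1061/16, 1209/8]
→ [182, 66, 151]


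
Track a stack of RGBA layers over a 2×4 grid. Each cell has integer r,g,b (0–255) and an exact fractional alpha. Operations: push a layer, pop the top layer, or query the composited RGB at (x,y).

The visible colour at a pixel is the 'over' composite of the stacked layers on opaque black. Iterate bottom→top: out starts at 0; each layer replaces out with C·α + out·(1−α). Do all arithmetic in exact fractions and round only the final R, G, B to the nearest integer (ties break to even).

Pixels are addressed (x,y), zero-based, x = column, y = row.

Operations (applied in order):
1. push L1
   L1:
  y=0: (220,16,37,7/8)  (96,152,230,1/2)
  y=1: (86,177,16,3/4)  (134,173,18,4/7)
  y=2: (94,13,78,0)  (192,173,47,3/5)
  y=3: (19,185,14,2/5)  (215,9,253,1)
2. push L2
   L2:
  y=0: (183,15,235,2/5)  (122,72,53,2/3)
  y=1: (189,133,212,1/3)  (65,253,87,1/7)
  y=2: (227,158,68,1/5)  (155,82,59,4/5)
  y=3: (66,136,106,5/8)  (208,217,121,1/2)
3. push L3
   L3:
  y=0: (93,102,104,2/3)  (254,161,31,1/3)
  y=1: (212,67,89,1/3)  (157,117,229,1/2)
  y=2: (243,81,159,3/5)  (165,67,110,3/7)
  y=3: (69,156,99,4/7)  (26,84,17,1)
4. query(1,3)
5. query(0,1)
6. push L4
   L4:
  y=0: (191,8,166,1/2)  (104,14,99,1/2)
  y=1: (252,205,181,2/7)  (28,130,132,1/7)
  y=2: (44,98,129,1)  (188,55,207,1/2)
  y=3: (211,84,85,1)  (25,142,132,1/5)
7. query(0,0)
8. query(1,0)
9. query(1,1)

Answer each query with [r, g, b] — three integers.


at x=1,y=3 over L1,L2,L3:
+L1 (α=1) → [215, 9, 253]
+L2 (α=1/2) → [423/2, 113, 187]
+L3 (α=1) → [26, 84, 17]
rounded: [26, 84, 17]

at x=0,y=1 over L1,L2,L3:
L1 α=3/4: [129/2, 531/4, 12]
L2 α=1/3: [106, 797/6, 236/3]
L3 α=1/3: [424/3, 998/9, 739/9]
= [141, 111, 82]

at x=0,y=0 over L1,L2,L3,L4:
+L1 (α=7/8) → [385/2, 14, 259/8]
+L2 (α=2/5) → [1887/10, 72/5, 4537/40]
+L3 (α=2/3) → [1249/10, 364/5, 12857/120]
+L4 (α=1/2) → [3159/20, 202/5, 32777/240]
rounded: [158, 40, 137]

query (1,0) [L1,L2,L3,L4] — begin 0,0,0
after L1 α=1/2: [48, 76, 115]
after L2 α=2/3: [292/3, 220/3, 221/3]
after L3 α=1/3: [1346/9, 923/9, 535/9]
after L4 α=1/2: [1141/9, 1049/18, 713/9]
→ [127, 58, 79]

query (1,1) [L1,L2,L3,L4] — begin 0,0,0
L1 α=4/7: [536/7, 692/7, 72/7]
L2 α=1/7: [3671/49, 5923/49, 1041/49]
L3 α=1/2: [5682/49, 5828/49, 6131/49]
L4 α=1/7: [35464/343, 41338/343, 43254/343]
→ [103, 121, 126]


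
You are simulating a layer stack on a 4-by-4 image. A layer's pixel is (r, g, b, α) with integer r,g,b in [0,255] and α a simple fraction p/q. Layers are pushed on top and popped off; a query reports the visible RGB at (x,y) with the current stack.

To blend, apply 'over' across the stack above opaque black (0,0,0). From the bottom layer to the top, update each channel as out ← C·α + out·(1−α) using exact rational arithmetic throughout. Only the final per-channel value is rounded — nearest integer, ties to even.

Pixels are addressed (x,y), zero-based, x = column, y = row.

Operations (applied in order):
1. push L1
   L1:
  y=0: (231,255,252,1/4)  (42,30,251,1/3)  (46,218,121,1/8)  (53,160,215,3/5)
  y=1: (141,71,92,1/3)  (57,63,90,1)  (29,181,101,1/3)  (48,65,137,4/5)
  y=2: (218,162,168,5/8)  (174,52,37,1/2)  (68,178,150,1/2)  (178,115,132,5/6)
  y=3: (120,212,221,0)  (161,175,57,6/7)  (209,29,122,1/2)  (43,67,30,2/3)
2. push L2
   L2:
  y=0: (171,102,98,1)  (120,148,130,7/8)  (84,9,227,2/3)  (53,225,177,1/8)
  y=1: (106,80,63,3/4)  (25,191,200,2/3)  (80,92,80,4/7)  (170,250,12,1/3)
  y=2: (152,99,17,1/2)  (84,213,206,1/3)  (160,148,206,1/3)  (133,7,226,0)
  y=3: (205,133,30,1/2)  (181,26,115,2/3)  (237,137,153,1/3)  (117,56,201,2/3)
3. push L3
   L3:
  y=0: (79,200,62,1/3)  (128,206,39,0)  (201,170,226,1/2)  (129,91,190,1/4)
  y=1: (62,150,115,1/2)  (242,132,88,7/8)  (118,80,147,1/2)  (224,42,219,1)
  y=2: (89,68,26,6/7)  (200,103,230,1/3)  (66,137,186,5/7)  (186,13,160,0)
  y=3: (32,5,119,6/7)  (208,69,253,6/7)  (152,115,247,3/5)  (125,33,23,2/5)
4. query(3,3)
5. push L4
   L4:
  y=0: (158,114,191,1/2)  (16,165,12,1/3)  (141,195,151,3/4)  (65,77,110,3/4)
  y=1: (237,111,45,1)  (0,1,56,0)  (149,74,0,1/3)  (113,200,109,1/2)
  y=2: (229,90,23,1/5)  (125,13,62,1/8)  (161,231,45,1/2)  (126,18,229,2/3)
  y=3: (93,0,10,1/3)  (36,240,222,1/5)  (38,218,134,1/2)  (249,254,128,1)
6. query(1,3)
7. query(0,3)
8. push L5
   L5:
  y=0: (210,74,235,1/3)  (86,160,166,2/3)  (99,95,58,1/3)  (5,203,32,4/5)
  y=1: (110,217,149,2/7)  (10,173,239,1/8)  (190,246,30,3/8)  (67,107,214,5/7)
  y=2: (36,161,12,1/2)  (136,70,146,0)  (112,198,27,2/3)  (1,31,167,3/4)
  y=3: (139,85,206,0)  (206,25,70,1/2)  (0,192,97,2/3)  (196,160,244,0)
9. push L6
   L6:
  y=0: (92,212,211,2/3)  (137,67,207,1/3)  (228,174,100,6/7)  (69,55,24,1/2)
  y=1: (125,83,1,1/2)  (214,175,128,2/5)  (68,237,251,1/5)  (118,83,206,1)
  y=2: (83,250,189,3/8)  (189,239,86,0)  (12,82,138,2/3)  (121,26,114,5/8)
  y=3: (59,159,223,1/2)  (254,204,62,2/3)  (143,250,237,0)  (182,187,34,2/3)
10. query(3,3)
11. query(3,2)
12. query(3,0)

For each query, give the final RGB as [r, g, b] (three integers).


query (3,3) [L1,L2,L3] — begin 0,0,0
after L1 α=2/3: [86/3, 134/3, 20]
after L2 α=2/3: [788/9, 470/9, 422/3]
after L3 α=2/5: [1538/15, 668/15, 468/5]
rounded: [103, 45, 94]

query (1,3) [L1,L2,L3,L4] — begin 0,0,0
after L1 α=6/7: [138, 150, 342/7]
after L2 α=2/3: [500/3, 202/3, 1952/21]
after L3 α=6/7: [4244/21, 1444/21, 33830/147]
after L4 α=1/5: [17732/105, 10816/105, 167954/735]
rounded: [169, 103, 229]

at x=0,y=3 over L1,L2,L3,L4:
after L1 α=0: [0, 0, 0]
after L2 α=1/2: [205/2, 133/2, 15]
after L3 α=6/7: [589/14, 193/14, 729/7]
after L4 α=1/3: [1240/21, 193/21, 1528/21]
→ [59, 9, 73]

query (3,3) [L1,L2,L3,L4,L5,L6] — begin 0,0,0
L1 α=2/3: [86/3, 134/3, 20]
L2 α=2/3: [788/9, 470/9, 422/3]
L3 α=2/5: [1538/15, 668/15, 468/5]
L4 α=1: [249, 254, 128]
L5 α=0: [249, 254, 128]
L6 α=2/3: [613/3, 628/3, 196/3]
rounded: [204, 209, 65]

at x=3,y=2 over L1,L2,L3,L4,L5,L6:
L1 α=5/6: [445/3, 575/6, 110]
L2 α=0: [445/3, 575/6, 110]
L3 α=0: [445/3, 575/6, 110]
L4 α=2/3: [1201/9, 791/18, 568/3]
L5 α=3/4: [307/9, 2465/72, 2071/12]
L6 α=5/8: [1061/12, 5585/192, 4351/32]
rounded: [88, 29, 136]

query (3,0) [L1,L2,L3,L4,L5,L6] — begin 0,0,0
+L1 (α=3/5) → [159/5, 96, 129]
+L2 (α=1/8) → [689/20, 897/8, 135]
+L3 (α=1/4) → [4647/80, 3419/32, 595/4]
+L4 (α=3/4) → [20247/320, 10811/128, 1915/16]
+L5 (α=4/5) → [26647/1600, 114747/640, 3963/80]
+L6 (α=1/2) → [137047/3200, 149947/1280, 5883/160]
rounded: [43, 117, 37]


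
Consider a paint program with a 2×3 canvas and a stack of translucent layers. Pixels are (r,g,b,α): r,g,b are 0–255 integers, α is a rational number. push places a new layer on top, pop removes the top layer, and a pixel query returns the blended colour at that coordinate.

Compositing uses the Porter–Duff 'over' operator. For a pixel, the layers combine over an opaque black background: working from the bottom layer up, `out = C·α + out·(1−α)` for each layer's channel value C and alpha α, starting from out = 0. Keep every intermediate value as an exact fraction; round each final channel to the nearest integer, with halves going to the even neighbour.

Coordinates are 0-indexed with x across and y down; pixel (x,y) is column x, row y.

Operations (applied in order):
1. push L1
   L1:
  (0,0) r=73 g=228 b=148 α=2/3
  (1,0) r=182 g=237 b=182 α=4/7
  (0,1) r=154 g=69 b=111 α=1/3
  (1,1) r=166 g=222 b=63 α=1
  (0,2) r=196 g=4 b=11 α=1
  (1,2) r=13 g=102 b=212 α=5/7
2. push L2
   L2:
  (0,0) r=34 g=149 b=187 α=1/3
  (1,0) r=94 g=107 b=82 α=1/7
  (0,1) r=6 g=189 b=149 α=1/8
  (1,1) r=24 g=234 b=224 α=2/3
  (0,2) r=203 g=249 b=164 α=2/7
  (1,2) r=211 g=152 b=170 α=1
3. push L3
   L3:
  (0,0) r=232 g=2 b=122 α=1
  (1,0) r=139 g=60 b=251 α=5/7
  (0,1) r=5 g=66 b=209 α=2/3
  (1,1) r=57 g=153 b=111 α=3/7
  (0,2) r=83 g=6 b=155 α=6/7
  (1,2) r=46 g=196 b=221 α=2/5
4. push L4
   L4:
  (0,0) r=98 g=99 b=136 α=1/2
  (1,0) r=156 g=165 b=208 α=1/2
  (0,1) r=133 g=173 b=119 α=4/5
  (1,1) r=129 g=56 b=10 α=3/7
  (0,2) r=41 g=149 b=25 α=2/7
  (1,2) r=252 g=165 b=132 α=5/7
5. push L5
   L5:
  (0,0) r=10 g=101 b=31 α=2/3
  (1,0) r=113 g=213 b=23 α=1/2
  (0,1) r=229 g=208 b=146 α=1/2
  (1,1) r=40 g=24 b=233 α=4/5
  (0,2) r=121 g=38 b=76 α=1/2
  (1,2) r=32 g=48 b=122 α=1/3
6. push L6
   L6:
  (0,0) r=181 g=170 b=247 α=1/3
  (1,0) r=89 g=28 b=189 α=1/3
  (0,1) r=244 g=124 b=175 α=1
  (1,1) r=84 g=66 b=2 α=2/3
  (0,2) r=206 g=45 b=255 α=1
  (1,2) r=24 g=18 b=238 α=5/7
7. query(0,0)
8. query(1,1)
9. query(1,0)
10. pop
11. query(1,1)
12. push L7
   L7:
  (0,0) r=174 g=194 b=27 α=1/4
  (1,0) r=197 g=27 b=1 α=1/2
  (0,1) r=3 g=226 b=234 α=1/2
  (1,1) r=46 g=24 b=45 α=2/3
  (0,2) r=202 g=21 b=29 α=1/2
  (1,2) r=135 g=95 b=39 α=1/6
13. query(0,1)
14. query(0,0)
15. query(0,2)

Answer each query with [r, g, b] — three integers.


query (0,0) [L1,L2,L3,L4,L5,L6] — begin 0,0,0
L1 α=2/3: [146/3, 152, 296/3]
L2 α=1/3: [394/9, 151, 1153/9]
L3 α=1: [232, 2, 122]
L4 α=1/2: [165, 101/2, 129]
L5 α=2/3: [185/3, 505/6, 191/3]
L6 α=1/3: [913/9, 1015/9, 1123/9]
→ [101, 113, 125]

query (1,1) [L1,L2,L3,L4,L5,L6] — begin 0,0,0
+L1 (α=1) → [166, 222, 63]
+L2 (α=2/3) → [214/3, 230, 511/3]
+L3 (α=3/7) → [1369/21, 197, 3043/21]
+L4 (α=3/7) → [13603/147, 956/7, 12802/147]
+L5 (α=4/5) → [37123/735, 1628/35, 149806/735]
+L6 (α=2/3) → [160603/2205, 6248/105, 152746/2205]
= [73, 60, 69]

(1,0) stack=L1,L2,L3,L4,L5,L6; from [0,0,0]:
after L1 α=4/7: [104, 948/7, 104]
after L2 α=1/7: [718/7, 6437/49, 706/7]
after L3 α=5/7: [6301/49, 27574/343, 10197/49]
after L4 α=1/2: [13945/98, 84169/686, 20389/98]
after L5 α=1/2: [25019/196, 230287/1372, 22643/196]
after L6 α=1/3: [11247/98, 83165/686, 41165/294]
→ [115, 121, 140]

(1,1) stack=L1,L2,L3,L4,L5; from [0,0,0]:
+L1 (α=1) → [166, 222, 63]
+L2 (α=2/3) → [214/3, 230, 511/3]
+L3 (α=3/7) → [1369/21, 197, 3043/21]
+L4 (α=3/7) → [13603/147, 956/7, 12802/147]
+L5 (α=4/5) → [37123/735, 1628/35, 149806/735]
rounded: [51, 47, 204]

at x=0,y=1 over L1,L2,L3,L4,L5,L7:
L1 α=1/3: [154/3, 23, 37]
L2 α=1/8: [137/3, 175/4, 51]
L3 α=2/3: [167/9, 703/12, 469/3]
L4 α=4/5: [991/9, 9007/60, 1897/15]
L5 α=1/2: [1526/9, 21487/120, 4087/30]
L7 α=1/2: [1553/18, 48607/240, 11107/60]
rounded: [86, 203, 185]

(0,0) stack=L1,L2,L3,L4,L5,L7; from [0,0,0]:
+L1 (α=2/3) → [146/3, 152, 296/3]
+L2 (α=1/3) → [394/9, 151, 1153/9]
+L3 (α=1) → [232, 2, 122]
+L4 (α=1/2) → [165, 101/2, 129]
+L5 (α=2/3) → [185/3, 505/6, 191/3]
+L7 (α=1/4) → [359/4, 893/8, 109/2]
= [90, 112, 54]

query (0,2) [L1,L2,L3,L4,L5,L7] — begin 0,0,0
after L1 α=1: [196, 4, 11]
after L2 α=2/7: [198, 74, 383/7]
after L3 α=6/7: [696/7, 110/7, 6893/49]
after L4 α=2/7: [4054/49, 2636/49, 36915/343]
after L5 α=1/2: [9983/98, 2249/49, 62983/686]
after L7 α=1/2: [29779/196, 1639/49, 82877/1372]
rounded: [152, 33, 60]
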